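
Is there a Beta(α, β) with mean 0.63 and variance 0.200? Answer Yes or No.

The Beta variance bound is σ² < μ(1−μ).
Here μ(1−μ) = 0.63×0.37 = 0.2331, and 0.200 < 0.2331.

Yes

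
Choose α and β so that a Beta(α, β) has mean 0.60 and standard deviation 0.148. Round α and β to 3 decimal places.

α = 5.974, β = 3.983

First σ² = 0.021904. Setting α = μn, β = (1−μ)n with n = α+β,
μ(1−μ)/(n+1) = 0.021904 ⇒ n+1 = 0.2400/0.021904 = 10.9569 ⇒ n = 9.9569.
Hence α = 0.60×9.9569 = 5.974, β = 0.40×9.9569 = 3.983.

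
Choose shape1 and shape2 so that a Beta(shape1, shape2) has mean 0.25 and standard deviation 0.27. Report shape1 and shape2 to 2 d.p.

First σ² = 0.0729. Setting shape1 = μn, shape2 = (1−μ)n with n = shape1+shape2,
μ(1−μ)/(n+1) = 0.0729 ⇒ n+1 = 0.1875/0.0729 = 2.5720 ⇒ n = 1.5720.
Hence shape1 = 0.25×1.5720 = 0.39, shape2 = 0.75×1.5720 = 1.18.

shape1 = 0.39, shape2 = 1.18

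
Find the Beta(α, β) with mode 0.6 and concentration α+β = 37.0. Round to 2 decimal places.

α = 22.00, β = 15.00

Since the density peak of Beta(α,β) is at (α−1)/(α+β−2),
α = 1 + 0.6(37.0−2) = 22.00 and β = 37.0 − 22.00 = 15.00.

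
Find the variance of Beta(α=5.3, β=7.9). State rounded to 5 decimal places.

0.01692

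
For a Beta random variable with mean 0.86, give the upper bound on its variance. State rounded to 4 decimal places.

Var = μ(1−μ)/(α+β+1), which approaches μ(1−μ) as α+β → 0.
So the supremum is μ(1−μ) = 0.86×0.14 = 0.1204.

0.1204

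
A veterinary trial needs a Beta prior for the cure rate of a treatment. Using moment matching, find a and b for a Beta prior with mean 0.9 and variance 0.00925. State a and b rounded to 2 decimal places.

Write ν = a+b; then a = μν and Var = μ(1−μ)/(ν+1).
ν = μ(1−μ)/Var − 1 = 0.09/0.00925 − 1 = 8.7297.
a = 0.9·8.7297 = 7.86, b = 0.1·8.7297 = 0.87.

a = 7.86, b = 0.87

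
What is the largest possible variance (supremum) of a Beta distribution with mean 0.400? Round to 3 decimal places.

0.240

Var = μ(1−μ)/(α+β+1), which approaches μ(1−μ) as α+β → 0.
So the supremum is μ(1−μ) = 0.400×0.600 = 0.240.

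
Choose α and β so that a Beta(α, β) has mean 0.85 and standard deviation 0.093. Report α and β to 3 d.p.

First σ² = 0.008649. Setting α = μn, β = (1−μ)n with n = α+β,
μ(1−μ)/(n+1) = 0.008649 ⇒ n+1 = 0.1275/0.008649 = 14.7416 ⇒ n = 13.7416.
Hence α = 0.85×13.7416 = 11.680, β = 0.15×13.7416 = 2.061.

α = 11.680, β = 2.061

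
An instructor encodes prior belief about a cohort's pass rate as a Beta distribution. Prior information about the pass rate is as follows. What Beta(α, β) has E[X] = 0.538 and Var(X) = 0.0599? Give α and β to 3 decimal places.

α = 1.694, β = 1.455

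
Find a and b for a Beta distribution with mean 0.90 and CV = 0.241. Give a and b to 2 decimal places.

a = 0.82, b = 0.09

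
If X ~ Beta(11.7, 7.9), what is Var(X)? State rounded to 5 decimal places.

0.01168

Var = αβ/[(α+β)²(α+β+1)] = (11.7×7.9)/(19.6²×20.6) = 92.43/7913.696 = 0.01168.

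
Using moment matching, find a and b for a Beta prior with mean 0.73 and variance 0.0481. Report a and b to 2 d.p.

a = 2.26, b = 0.84

By moment matching, a+b = μ(1−μ)/σ² − 1 = (0.73·0.27)/0.0481 − 1 = 4.0977 − 1 = 3.0977.
Since a/(a+b) = μ, a = 0.73·3.0977 = 2.26 and b = 0.27·3.0977 = 0.84.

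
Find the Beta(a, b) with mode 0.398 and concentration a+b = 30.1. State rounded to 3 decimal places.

For a,b>1 the mode is (a−1)/(a+b−2), so a = mode·(κ−2)+1 = 0.398×28.1+1 = 12.184.
And b = (1−mode)·(κ−2)+1 = 0.602×28.1+1 = 17.916.

a = 12.184, b = 17.916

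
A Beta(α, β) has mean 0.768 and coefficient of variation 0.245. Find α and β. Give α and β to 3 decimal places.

α = 3.097, β = 0.936

σ = CV·μ = 0.245×0.768 = 0.18816, so σ² = 0.035404.
s+1 = μ(1−μ)/σ² = 0.178176/0.035404 = 5.0326, so s = α+β = 4.0326.
α = μs = 3.097, β = (1−μ)s = 0.936.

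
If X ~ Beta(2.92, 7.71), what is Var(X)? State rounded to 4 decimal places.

0.0171

α+β = 10.63 and αβ = 22.5132, so Var = αβ/[(α+β)²(α+β+1)] = 22.5132/1314.153947 = 0.0171.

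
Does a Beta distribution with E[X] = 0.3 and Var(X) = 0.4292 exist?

The Beta variance bound is σ² < μ(1−μ).
Here μ(1−μ) = 0.3×0.7 = 0.21, and 0.4292 ≥ 0.21.

No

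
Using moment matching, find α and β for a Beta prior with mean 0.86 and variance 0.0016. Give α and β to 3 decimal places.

Let s = α+β. The Beta variance is μ(1−μ)/(s+1).
So s+1 = μ(1−μ)/σ² = (0.86×0.14)/0.0016 = 0.1204/0.0016 = 75.2500, giving s = 74.2500.
Then α = μs = 0.86×74.2500 = 63.855 and β = (1−μ)s = 0.14×74.2500 = 10.395.

α = 63.855, β = 10.395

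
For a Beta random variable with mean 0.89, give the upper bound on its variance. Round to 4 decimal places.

0.0979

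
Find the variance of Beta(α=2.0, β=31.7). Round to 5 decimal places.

0.00161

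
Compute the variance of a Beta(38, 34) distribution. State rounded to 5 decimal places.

0.00341

α+β = 72 and αβ = 1292, so Var = αβ/[(α+β)²(α+β+1)] = 1292/378432 = 0.00341.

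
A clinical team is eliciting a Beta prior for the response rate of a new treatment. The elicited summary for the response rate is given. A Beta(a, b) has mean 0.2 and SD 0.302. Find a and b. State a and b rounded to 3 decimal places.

a = 0.151, b = 0.603

First σ² = 0.091204. Setting a = μn, b = (1−μ)n with n = a+b,
μ(1−μ)/(n+1) = 0.091204 ⇒ n+1 = 0.16/0.091204 = 1.7543 ⇒ n = 0.7543.
Hence a = 0.2×0.7543 = 0.151, b = 0.8×0.7543 = 0.603.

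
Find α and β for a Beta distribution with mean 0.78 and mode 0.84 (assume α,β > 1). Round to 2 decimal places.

With s = α+β: μ = α/s and mode = (α−1)/(s−2). Eliminating α = μs,
μs − 1 = m(s−2) ⇒ s(μ−m) = 1−2m ⇒ s = -0.68/-0.06 = 11.3333.
So α = μs = 8.84, β = (1−μ)s = 2.49.

α = 8.84, β = 2.49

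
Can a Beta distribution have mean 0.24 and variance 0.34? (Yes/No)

No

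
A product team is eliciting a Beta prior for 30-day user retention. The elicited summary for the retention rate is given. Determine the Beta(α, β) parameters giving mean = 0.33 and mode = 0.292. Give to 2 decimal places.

With s = α+β: μ = α/s and mode = (α−1)/(s−2). Eliminating α = μs,
μs − 1 = m(s−2) ⇒ s(μ−m) = 1−2m ⇒ s = 0.416/0.038 = 10.9474.
So α = μs = 3.61, β = (1−μ)s = 7.33.

α = 3.61, β = 7.33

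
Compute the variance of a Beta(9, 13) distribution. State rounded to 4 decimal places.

μ = 9/22 = 0.409091; Var = μ(1−μ)/(α+β+1) = 0.2417355/23 = 0.0105.

0.0105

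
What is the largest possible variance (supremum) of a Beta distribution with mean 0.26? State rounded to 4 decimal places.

0.1924

For fixed mean μ the Beta variance is μ(1−μ)/(α+β+1), increasing as α+β decreases.
Its least upper bound (not attained) is μ(1−μ) = 0.26·0.74 = 0.1924.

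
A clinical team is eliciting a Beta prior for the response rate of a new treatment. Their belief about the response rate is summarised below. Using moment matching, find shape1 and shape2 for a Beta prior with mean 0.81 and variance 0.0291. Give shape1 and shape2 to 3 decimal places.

Write ν = shape1+shape2; then shape1 = μν and Var = μ(1−μ)/(ν+1).
ν = μ(1−μ)/Var − 1 = 0.1539/0.0291 − 1 = 4.2887.
shape1 = 0.81·4.2887 = 3.474, shape2 = 0.19·4.2887 = 0.815.

shape1 = 3.474, shape2 = 0.815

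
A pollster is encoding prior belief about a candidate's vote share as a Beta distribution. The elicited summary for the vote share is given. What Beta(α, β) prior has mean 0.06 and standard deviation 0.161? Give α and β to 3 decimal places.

First σ² = 0.025921. Setting α = μn, β = (1−μ)n with n = α+β,
μ(1−μ)/(n+1) = 0.025921 ⇒ n+1 = 0.0564/0.025921 = 2.1758 ⇒ n = 1.1758.
Hence α = 0.06×1.1758 = 0.071, β = 0.94×1.1758 = 1.105.

α = 0.071, β = 1.105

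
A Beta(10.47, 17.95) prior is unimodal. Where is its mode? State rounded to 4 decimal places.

With α,β > 1, mode = (α−1)/(α+β−2) = 9.47/26.42 = 0.3584.

0.3584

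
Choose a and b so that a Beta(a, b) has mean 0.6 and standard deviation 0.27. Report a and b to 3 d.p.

a = 1.375, b = 0.917

σ² = 0.27² = 0.0729.
With s = a+b, Var = μ(1−μ)/(s+1), so s+1 = (0.6×0.4)/0.0729 = 3.2922 and s = 2.2922.
a = μs = 1.375, b = (1−μ)s = 0.917.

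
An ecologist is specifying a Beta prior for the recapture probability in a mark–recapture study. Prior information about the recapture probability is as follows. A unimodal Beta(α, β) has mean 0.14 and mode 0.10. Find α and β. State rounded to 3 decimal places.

α = 2.800, β = 17.200

Let s = α+β. Mean gives α = μs = 0.14s; mode gives (α−1)/(s−2) = 0.10.
Substituting: 0.14s − 1 = 0.10(s−2) = 0.10s − 0.20, so 0.04s = 0.80 and s = 20.0000.
Then α = 0.14×20.0000 = 2.800 and β = s−α = 17.200.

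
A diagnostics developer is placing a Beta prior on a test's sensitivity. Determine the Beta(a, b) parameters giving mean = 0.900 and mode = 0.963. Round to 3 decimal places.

With s = a+b: μ = a/s and mode = (a−1)/(s−2). Eliminating a = μs,
μs − 1 = m(s−2) ⇒ s(μ−m) = 1−2m ⇒ s = -0.926/-0.063 = 14.6984.
So a = μs = 13.229, b = (1−μ)s = 1.470.

a = 13.229, b = 1.470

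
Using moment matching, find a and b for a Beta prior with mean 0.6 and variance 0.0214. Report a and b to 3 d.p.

Write ν = a+b; then a = μν and Var = μ(1−μ)/(ν+1).
ν = μ(1−μ)/Var − 1 = 0.24/0.0214 − 1 = 10.2150.
a = 0.6·10.2150 = 6.129, b = 0.4·10.2150 = 4.086.

a = 6.129, b = 4.086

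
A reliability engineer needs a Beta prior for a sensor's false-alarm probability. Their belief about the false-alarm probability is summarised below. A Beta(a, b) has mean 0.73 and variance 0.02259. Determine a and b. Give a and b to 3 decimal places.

a = 5.639, b = 2.086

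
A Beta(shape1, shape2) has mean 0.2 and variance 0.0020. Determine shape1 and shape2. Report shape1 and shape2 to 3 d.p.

Let s = shape1+shape2. The Beta variance is μ(1−μ)/(s+1).
So s+1 = μ(1−μ)/σ² = (0.2×0.8)/0.0020 = 0.16/0.0020 = 80.0000, giving s = 79.0000.
Then shape1 = μs = 0.2×79.0000 = 15.800 and shape2 = (1−μ)s = 0.8×79.0000 = 63.200.

shape1 = 15.800, shape2 = 63.200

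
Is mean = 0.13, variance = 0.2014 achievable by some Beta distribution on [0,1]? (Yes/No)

The Beta variance bound is σ² < μ(1−μ).
Here μ(1−μ) = 0.13×0.87 = 0.1131, and 0.2014 ≥ 0.1131.

No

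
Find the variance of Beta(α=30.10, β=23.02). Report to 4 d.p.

μ = 30.10/53.12 = 0.566642; Var = μ(1−μ)/(α+β+1) = 0.2455589/54.12 = 0.0045.

0.0045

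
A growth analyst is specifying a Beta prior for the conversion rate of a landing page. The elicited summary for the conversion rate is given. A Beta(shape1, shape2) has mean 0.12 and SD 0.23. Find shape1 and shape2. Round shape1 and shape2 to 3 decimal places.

σ² = 0.23² = 0.0529.
With s = shape1+shape2, Var = μ(1−μ)/(s+1), so s+1 = (0.12×0.88)/0.0529 = 1.9962 and s = 0.9962.
shape1 = μs = 0.120, shape2 = (1−μ)s = 0.877.

shape1 = 0.120, shape2 = 0.877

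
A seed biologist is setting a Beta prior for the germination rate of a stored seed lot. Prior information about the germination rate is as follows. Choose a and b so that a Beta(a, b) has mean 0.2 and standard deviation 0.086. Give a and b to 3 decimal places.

Variance = 0.086² = 0.007396. The moment-matching identity a+b = μ(1−μ)/Var − 1 gives
a+b = 0.16/0.007396 − 1 = 20.6333, so a = μ·20.6333 = 4.127 and b = (1−μ)·20.6333 = 16.507.

a = 4.127, b = 16.507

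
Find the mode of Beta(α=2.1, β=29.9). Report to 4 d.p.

The density x^(α−1)(1−x)^(β−1) is maximised at (α−1)/(α+β−2) = 1.1/30.0 = 0.0367.

0.0367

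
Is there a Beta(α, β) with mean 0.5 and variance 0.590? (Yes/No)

No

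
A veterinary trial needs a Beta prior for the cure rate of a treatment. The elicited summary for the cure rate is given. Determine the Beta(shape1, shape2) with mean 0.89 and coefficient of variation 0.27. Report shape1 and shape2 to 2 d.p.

σ = CV·μ = 0.27×0.89 = 0.24030, so σ² = 0.057744.
s+1 = μ(1−μ)/σ² = 0.0979/0.057744 = 1.6954, so s = shape1+shape2 = 0.6954.
shape1 = μs = 0.62, shape2 = (1−μ)s = 0.08.

shape1 = 0.62, shape2 = 0.08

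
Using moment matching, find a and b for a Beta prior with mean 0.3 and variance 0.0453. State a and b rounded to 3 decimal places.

a = 1.091, b = 2.545

By moment matching, a+b = μ(1−μ)/σ² − 1 = (0.3·0.7)/0.0453 − 1 = 4.6358 − 1 = 3.6358.
Since a/(a+b) = μ, a = 0.3·3.6358 = 1.091 and b = 0.7·3.6358 = 2.545.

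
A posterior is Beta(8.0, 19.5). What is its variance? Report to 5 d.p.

μ = 8.0/27.5 = 0.290909; Var = μ(1−μ)/(α+β+1) = 0.2062810/28.5 = 0.00724.

0.00724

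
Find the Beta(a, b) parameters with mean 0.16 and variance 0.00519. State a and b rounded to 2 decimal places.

By moment matching, a+b = μ(1−μ)/σ² − 1 = (0.16·0.84)/0.00519 − 1 = 25.8960 − 1 = 24.8960.
Since a/(a+b) = μ, a = 0.16·24.8960 = 3.98 and b = 0.84·24.8960 = 20.91.

a = 3.98, b = 20.91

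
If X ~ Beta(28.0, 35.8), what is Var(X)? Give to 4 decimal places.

0.0038

μ = 28.0/63.8 = 0.438871; Var = μ(1−μ)/(α+β+1) = 0.2462633/64.8 = 0.0038.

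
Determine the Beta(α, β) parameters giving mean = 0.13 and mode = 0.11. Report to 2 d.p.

α = 5.07, β = 33.93

Let s = α+β. Mean gives α = μs = 0.13s; mode gives (α−1)/(s−2) = 0.11.
Substituting: 0.13s − 1 = 0.11(s−2) = 0.11s − 0.22, so 0.02s = 0.78 and s = 39.0000.
Then α = 0.13×39.0000 = 5.07 and β = s−α = 33.93.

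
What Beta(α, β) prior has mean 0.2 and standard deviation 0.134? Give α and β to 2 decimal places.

Variance = 0.134² = 0.017956. The moment-matching identity α+β = μ(1−μ)/Var − 1 gives
α+β = 0.16/0.017956 − 1 = 7.9107, so α = μ·7.9107 = 1.58 and β = (1−μ)·7.9107 = 6.33.

α = 1.58, β = 6.33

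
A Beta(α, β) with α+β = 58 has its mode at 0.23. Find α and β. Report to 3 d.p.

α = 13.880, β = 44.120

Mode = (α−1)/(κ−2) with κ = α+β, so α−1 = 0.23·56 = 12.880.
α = 13.880; β = κ − α = 44.120.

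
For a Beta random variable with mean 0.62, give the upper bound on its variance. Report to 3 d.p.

0.236

For fixed mean μ the Beta variance is μ(1−μ)/(α+β+1), increasing as α+β decreases.
Its least upper bound (not attained) is μ(1−μ) = 0.62·0.38 = 0.236.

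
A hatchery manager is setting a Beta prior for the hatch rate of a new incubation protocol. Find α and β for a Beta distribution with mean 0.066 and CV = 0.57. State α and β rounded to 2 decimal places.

α = 2.81, β = 39.75

Var = (CV·μ)² = (0.57×0.066)² = 0.001415.
α+β = μ(1−μ)/Var − 1 = 0.061644/0.001415 − 1 = 42.5565.
Thus α = 0.066·42.5565 = 2.81 and β = 0.934·42.5565 = 39.75.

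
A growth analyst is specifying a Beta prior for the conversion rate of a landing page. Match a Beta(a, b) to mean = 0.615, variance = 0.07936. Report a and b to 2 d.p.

By moment matching, a+b = μ(1−μ)/σ² − 1 = (0.615·0.385)/0.07936 − 1 = 2.9836 − 1 = 1.9836.
Since a/(a+b) = μ, a = 0.615·1.9836 = 1.22 and b = 0.385·1.9836 = 0.76.

a = 1.22, b = 0.76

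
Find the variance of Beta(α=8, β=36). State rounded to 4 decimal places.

Var = αβ/[(α+β)²(α+β+1)] = (8×36)/(44²×45) = 288/87120 = 0.0033.

0.0033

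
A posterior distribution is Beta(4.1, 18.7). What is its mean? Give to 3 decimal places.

The Beta mean is α/(α+β) = 4.1/(4.1+18.7) = 0.180.

0.180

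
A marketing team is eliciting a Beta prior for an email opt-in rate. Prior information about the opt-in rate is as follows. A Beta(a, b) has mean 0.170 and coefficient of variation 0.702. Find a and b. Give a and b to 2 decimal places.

a = 1.51, b = 7.39

Var = (CV·μ)² = (0.702×0.170)² = 0.014242.
a+b = μ(1−μ)/Var − 1 = 0.141100/0.014242 − 1 = 8.9073.
Thus a = 0.170·8.9073 = 1.51 and b = 0.830·8.9073 = 7.39.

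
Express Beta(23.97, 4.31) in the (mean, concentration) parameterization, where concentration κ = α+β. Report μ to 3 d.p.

κ = α+β = 23.97+4.31 = 28.28; μ = α/κ = 23.97/28.28 = 0.848.

μ = 0.848, κ = 28.28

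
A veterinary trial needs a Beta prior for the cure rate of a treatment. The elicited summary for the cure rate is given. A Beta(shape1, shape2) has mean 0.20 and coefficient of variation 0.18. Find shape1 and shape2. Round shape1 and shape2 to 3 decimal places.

shape1 = 24.491, shape2 = 97.965

σ = CV·μ = 0.18×0.20 = 0.03600, so σ² = 0.001296.
s+1 = μ(1−μ)/σ² = 0.1600/0.001296 = 123.4568, so s = shape1+shape2 = 122.4568.
shape1 = μs = 24.491, shape2 = (1−μ)s = 97.965.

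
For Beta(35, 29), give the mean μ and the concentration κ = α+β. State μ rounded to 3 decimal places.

μ = 0.547, κ = 64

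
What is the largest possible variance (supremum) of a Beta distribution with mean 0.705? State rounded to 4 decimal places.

Var = μ(1−μ)/(α+β+1), which approaches μ(1−μ) as α+β → 0.
So the supremum is μ(1−μ) = 0.705×0.295 = 0.2080.

0.2080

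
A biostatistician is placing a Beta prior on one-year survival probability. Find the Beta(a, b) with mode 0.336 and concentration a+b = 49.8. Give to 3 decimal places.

Mode = (a−1)/(κ−2) with κ = a+b, so a−1 = 0.336·47.8 = 16.061.
a = 17.061; b = κ − a = 32.739.

a = 17.061, b = 32.739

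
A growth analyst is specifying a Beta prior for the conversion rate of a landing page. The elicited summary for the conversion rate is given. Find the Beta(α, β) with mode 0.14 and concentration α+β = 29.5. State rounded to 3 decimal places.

α = 4.850, β = 24.650

Since the density peak of Beta(α,β) is at (α−1)/(α+β−2),
α = 1 + 0.14(29.5−2) = 4.850 and β = 29.5 − 4.850 = 24.650.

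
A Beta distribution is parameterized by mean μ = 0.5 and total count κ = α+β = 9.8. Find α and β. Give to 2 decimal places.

α = μκ = 0.5×9.8 = 4.90 and β = (1−μ)κ = 0.5×9.8 = 4.90.

α = 4.90, β = 4.90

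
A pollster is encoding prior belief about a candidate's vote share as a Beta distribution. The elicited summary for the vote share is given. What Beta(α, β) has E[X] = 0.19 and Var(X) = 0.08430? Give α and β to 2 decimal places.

Let s = α+β. The Beta variance is μ(1−μ)/(s+1).
So s+1 = μ(1−μ)/σ² = (0.19×0.81)/0.08430 = 0.1539/0.08430 = 1.8256, giving s = 0.8256.
Then α = μs = 0.19×0.8256 = 0.16 and β = (1−μ)s = 0.81×0.8256 = 0.67.

α = 0.16, β = 0.67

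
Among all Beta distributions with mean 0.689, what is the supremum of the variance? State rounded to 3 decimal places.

Var = μ(1−μ)/(α+β+1), which approaches μ(1−μ) as α+β → 0.
So the supremum is μ(1−μ) = 0.689×0.311 = 0.214.

0.214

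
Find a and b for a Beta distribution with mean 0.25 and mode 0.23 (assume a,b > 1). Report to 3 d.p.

a = 6.750, b = 20.250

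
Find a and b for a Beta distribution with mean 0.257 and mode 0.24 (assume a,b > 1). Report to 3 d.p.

a = 7.861, b = 22.727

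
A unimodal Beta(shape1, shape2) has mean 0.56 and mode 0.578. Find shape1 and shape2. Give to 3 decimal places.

shape1 = 4.853, shape2 = 3.813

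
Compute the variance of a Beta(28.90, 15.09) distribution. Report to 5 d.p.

0.00501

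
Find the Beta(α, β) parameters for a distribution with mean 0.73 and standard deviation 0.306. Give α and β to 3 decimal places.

α = 0.807, β = 0.298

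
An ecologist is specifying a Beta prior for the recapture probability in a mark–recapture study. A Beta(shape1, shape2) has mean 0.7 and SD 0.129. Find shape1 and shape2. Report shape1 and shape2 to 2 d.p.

shape1 = 8.13, shape2 = 3.49

σ² = 0.129² = 0.016641.
With s = shape1+shape2, Var = μ(1−μ)/(s+1), so s+1 = (0.7×0.3)/0.016641 = 12.6194 and s = 11.6194.
shape1 = μs = 8.13, shape2 = (1−μ)s = 3.49.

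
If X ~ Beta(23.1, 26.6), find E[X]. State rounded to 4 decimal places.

The Beta mean is α/(α+β) = 23.1/(23.1+26.6) = 0.4648.

0.4648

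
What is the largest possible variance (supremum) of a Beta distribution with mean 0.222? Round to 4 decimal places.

Var = μ(1−μ)/(α+β+1), which approaches μ(1−μ) as α+β → 0.
So the supremum is μ(1−μ) = 0.222×0.778 = 0.1727.

0.1727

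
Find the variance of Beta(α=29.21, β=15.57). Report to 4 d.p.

μ = 29.21/44.78 = 0.652300; Var = μ(1−μ)/(α+β+1) = 0.2268047/45.78 = 0.0050.

0.0050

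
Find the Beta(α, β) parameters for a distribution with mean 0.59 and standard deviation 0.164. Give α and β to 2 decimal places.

α = 4.72, β = 3.28

First σ² = 0.026896. Setting α = μn, β = (1−μ)n with n = α+β,
μ(1−μ)/(n+1) = 0.026896 ⇒ n+1 = 0.2419/0.026896 = 8.9939 ⇒ n = 7.9939.
Hence α = 0.59×7.9939 = 4.72, β = 0.41×7.9939 = 3.28.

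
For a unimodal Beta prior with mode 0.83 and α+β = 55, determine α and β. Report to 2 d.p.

Mode = (α−1)/(κ−2) with κ = α+β, so α−1 = 0.83·53 = 43.99.
α = 44.99; β = κ − α = 10.01.

α = 44.99, β = 10.01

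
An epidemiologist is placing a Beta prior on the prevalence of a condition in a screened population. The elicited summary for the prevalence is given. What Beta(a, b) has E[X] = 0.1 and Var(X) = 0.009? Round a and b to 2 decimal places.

Let s = a+b. The Beta variance is μ(1−μ)/(s+1).
So s+1 = μ(1−μ)/σ² = (0.1×0.9)/0.009 = 0.09/0.009 = 10.0000, giving s = 9.0000.
Then a = μs = 0.1×9.0000 = 0.90 and b = (1−μ)s = 0.9×9.0000 = 8.10.

a = 0.90, b = 8.10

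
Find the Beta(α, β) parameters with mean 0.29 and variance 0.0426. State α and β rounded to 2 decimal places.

Write ν = α+β; then α = μν and Var = μ(1−μ)/(ν+1).
ν = μ(1−μ)/Var − 1 = 0.2059/0.0426 − 1 = 3.8333.
α = 0.29·3.8333 = 1.11, β = 0.71·3.8333 = 2.72.

α = 1.11, β = 2.72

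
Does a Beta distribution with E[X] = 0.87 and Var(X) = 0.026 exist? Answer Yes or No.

The Beta variance bound is σ² < μ(1−μ).
Here μ(1−μ) = 0.87×0.13 = 0.1131, and 0.026 < 0.1131.

Yes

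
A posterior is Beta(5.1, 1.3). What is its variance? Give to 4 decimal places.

μ = 5.1/6.4 = 0.796875; Var = μ(1−μ)/(α+β+1) = 0.1618652/7.4 = 0.0219.

0.0219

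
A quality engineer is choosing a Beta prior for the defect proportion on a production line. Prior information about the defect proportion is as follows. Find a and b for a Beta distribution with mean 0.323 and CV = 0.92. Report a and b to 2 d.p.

σ = CV·μ = 0.92×0.323 = 0.29716, so σ² = 0.088304.
s+1 = μ(1−μ)/σ² = 0.218671/0.088304 = 2.4763, so s = a+b = 1.4763.
a = μs = 0.48, b = (1−μ)s = 1.00.

a = 0.48, b = 1.00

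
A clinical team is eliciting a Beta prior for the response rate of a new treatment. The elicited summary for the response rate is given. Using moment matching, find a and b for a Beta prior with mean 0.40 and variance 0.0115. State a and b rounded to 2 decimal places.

Let s = a+b. The Beta variance is μ(1−μ)/(s+1).
So s+1 = μ(1−μ)/σ² = (0.40×0.60)/0.0115 = 0.2400/0.0115 = 20.8696, giving s = 19.8696.
Then a = μs = 0.40×19.8696 = 7.95 and b = (1−μ)s = 0.60×19.8696 = 11.92.

a = 7.95, b = 11.92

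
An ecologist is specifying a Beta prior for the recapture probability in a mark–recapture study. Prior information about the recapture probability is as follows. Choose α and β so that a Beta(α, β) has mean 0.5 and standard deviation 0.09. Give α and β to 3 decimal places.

Variance = 0.09² = 0.0081. The moment-matching identity α+β = μ(1−μ)/Var − 1 gives
α+β = 0.25/0.0081 − 1 = 29.8642, so α = μ·29.8642 = 14.932 and β = (1−μ)·29.8642 = 14.932.

α = 14.932, β = 14.932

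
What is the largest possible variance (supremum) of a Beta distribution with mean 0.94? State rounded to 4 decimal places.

Var = μ(1−μ)/(α+β+1), which approaches μ(1−μ) as α+β → 0.
So the supremum is μ(1−μ) = 0.94×0.06 = 0.0564.

0.0564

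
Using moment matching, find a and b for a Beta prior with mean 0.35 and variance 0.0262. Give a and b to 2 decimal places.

Write ν = a+b; then a = μν and Var = μ(1−μ)/(ν+1).
ν = μ(1−μ)/Var − 1 = 0.2275/0.0262 − 1 = 7.6832.
a = 0.35·7.6832 = 2.69, b = 0.65·7.6832 = 4.99.

a = 2.69, b = 4.99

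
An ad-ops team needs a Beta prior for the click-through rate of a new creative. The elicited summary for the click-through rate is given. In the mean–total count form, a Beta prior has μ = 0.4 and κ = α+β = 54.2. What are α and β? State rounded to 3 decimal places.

α = 21.680, β = 32.520

Split κ in proportion μ : (1−μ): α = 0.4·54.2 = 21.680, β = 54.2 − 21.680 = 32.520.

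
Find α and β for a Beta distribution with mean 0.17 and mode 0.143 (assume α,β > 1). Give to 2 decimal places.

α = 4.50, β = 21.95

Let s = α+β. Mean gives α = μs = 0.17s; mode gives (α−1)/(s−2) = 0.143.
Substituting: 0.17s − 1 = 0.143(s−2) = 0.143s − 0.286, so 0.027s = 0.714 and s = 26.4444.
Then α = 0.17×26.4444 = 4.50 and β = s−α = 21.95.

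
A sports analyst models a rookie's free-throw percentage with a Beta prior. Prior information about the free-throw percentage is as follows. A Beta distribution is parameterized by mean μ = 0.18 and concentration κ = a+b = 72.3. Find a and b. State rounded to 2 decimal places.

Split κ in proportion μ : (1−μ): a = 0.18·72.3 = 13.01, b = 72.3 − 13.01 = 59.29.

a = 13.01, b = 59.29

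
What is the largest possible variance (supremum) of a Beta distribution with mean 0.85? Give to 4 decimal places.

0.1275

For fixed mean μ the Beta variance is μ(1−μ)/(α+β+1), increasing as α+β decreases.
Its least upper bound (not attained) is μ(1−μ) = 0.85·0.15 = 0.1275.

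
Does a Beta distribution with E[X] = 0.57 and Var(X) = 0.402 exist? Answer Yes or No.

A Beta with mean μ has variance μ(1−μ)/(α+β+1) < μ(1−μ).
Here μ(1−μ) = 0.57×0.43 = 0.2451, and 0.402 ≥ 0.2451.

No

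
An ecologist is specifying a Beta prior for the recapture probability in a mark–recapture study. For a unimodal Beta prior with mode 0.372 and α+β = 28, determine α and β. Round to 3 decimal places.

Mode = (α−1)/(κ−2) with κ = α+β, so α−1 = 0.372·26 = 9.672.
α = 10.672; β = κ − α = 17.328.

α = 10.672, β = 17.328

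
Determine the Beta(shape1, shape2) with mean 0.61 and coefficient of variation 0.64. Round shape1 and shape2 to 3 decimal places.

shape1 = 0.342, shape2 = 0.219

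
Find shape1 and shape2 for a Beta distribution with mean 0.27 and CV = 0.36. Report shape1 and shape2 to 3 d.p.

σ = CV·μ = 0.36×0.27 = 0.09720, so σ² = 0.009448.
s+1 = μ(1−μ)/σ² = 0.1971/0.009448 = 20.8619, so s = shape1+shape2 = 19.8619.
shape1 = μs = 5.363, shape2 = (1−μ)s = 14.499.

shape1 = 5.363, shape2 = 14.499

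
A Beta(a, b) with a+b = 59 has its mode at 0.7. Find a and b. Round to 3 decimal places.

a = 40.900, b = 18.100

Mode = (a−1)/(κ−2) with κ = a+b, so a−1 = 0.7·57 = 39.900.
a = 40.900; b = κ − a = 18.100.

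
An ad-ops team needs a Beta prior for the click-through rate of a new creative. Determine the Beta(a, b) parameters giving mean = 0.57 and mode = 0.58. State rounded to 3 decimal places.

With s = a+b: μ = a/s and mode = (a−1)/(s−2). Eliminating a = μs,
μs − 1 = m(s−2) ⇒ s(μ−m) = 1−2m ⇒ s = -0.16/-0.01 = 16.0000.
So a = μs = 9.120, b = (1−μ)s = 6.880.

a = 9.120, b = 6.880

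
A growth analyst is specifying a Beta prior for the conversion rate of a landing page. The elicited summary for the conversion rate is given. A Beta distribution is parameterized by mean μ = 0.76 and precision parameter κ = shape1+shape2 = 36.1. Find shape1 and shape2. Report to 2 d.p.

shape1 = 27.44, shape2 = 8.66

Split κ in proportion μ : (1−μ): shape1 = 0.76·36.1 = 27.44, shape2 = 36.1 − 27.44 = 8.66.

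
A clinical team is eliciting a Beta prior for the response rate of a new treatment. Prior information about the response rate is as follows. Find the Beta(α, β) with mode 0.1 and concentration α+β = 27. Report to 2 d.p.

Since the density peak of Beta(α,β) is at (α−1)/(α+β−2),
α = 1 + 0.1(27−2) = 3.50 and β = 27 − 3.50 = 23.50.

α = 3.50, β = 23.50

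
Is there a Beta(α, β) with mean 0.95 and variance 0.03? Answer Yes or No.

For any Beta, Var(X) < E[X]·(1−E[X]).
Here μ(1−μ) = 0.95×0.05 = 0.0475, and 0.03 < 0.0475.

Yes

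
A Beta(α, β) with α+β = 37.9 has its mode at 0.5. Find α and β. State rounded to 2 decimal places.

Mode = (α−1)/(κ−2) with κ = α+β, so α−1 = 0.5·35.9 = 17.95.
α = 18.95; β = κ − α = 18.95.

α = 18.95, β = 18.95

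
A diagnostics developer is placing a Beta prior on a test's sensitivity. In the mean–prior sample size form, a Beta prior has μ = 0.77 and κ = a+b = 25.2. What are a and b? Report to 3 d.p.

a = 19.404, b = 5.796

a = μκ = 0.77×25.2 = 19.404 and b = (1−μ)κ = 0.23×25.2 = 5.796.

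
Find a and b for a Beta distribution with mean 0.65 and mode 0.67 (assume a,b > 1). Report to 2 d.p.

a = 11.05, b = 5.95

With s = a+b: μ = a/s and mode = (a−1)/(s−2). Eliminating a = μs,
μs − 1 = m(s−2) ⇒ s(μ−m) = 1−2m ⇒ s = -0.34/-0.02 = 17.0000.
So a = μs = 11.05, b = (1−μ)s = 5.95.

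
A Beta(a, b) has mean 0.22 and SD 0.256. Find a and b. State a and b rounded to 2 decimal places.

a = 0.36, b = 1.26

First σ² = 0.065536. Setting a = μn, b = (1−μ)n with n = a+b,
μ(1−μ)/(n+1) = 0.065536 ⇒ n+1 = 0.1716/0.065536 = 2.6184 ⇒ n = 1.6184.
Hence a = 0.22×1.6184 = 0.36, b = 0.78×1.6184 = 1.26.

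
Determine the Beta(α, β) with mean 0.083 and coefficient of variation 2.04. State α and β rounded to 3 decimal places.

α = 0.137, β = 1.517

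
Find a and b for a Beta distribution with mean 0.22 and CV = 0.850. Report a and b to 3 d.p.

a = 0.860, b = 3.048

σ = CV·μ = 0.850×0.22 = 0.18700, so σ² = 0.034969.
s+1 = μ(1−μ)/σ² = 0.1716/0.034969 = 4.9072, so s = a+b = 3.9072.
a = μs = 0.860, b = (1−μ)s = 3.048.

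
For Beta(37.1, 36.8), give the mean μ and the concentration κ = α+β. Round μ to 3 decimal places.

μ = 0.502, κ = 73.9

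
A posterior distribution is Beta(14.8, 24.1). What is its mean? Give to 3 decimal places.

0.380

E[X] = α/(α+β) = 14.8/38.9 = 0.380.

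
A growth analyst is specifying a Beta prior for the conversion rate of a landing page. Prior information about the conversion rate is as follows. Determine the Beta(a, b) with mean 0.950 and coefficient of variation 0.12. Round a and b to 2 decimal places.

a = 2.52, b = 0.13

Var = (CV·μ)² = (0.12×0.950)² = 0.012996.
a+b = μ(1−μ)/Var − 1 = 0.047500/0.012996 − 1 = 2.6550.
Thus a = 0.950·2.6550 = 2.52 and b = 0.050·2.6550 = 0.13.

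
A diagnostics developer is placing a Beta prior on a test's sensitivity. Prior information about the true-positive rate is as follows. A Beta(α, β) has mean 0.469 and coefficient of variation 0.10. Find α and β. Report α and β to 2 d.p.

α = 52.63, β = 59.59

σ = CV·μ = 0.10×0.469 = 0.04690, so σ² = 0.002200.
s+1 = μ(1−μ)/σ² = 0.249039/0.002200 = 113.2196, so s = α+β = 112.2196.
α = μs = 52.63, β = (1−μ)s = 59.59.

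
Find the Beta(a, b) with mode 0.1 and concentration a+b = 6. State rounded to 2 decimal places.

Mode = (a−1)/(κ−2) with κ = a+b, so a−1 = 0.1·4 = 0.40.
a = 1.40; b = κ − a = 4.60.

a = 1.40, b = 4.60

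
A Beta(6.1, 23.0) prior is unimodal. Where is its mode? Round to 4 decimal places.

0.1882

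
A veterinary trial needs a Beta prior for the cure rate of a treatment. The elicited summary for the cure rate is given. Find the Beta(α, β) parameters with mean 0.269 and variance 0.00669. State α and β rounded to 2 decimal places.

α = 7.64, β = 20.76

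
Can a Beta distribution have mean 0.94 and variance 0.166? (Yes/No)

No

For any Beta, Var(X) < E[X]·(1−E[X]).
Here μ(1−μ) = 0.94×0.06 = 0.0564, and 0.166 ≥ 0.0564.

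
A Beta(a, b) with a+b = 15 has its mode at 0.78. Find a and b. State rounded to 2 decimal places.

a = 11.14, b = 3.86

For a,b>1 the mode is (a−1)/(a+b−2), so a = mode·(κ−2)+1 = 0.78×13+1 = 11.14.
And b = (1−mode)·(κ−2)+1 = 0.22×13+1 = 3.86.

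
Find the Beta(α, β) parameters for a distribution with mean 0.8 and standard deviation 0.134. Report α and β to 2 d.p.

First σ² = 0.017956. Setting α = μn, β = (1−μ)n with n = α+β,
μ(1−μ)/(n+1) = 0.017956 ⇒ n+1 = 0.16/0.017956 = 8.9107 ⇒ n = 7.9107.
Hence α = 0.8×7.9107 = 6.33, β = 0.2×7.9107 = 1.58.

α = 6.33, β = 1.58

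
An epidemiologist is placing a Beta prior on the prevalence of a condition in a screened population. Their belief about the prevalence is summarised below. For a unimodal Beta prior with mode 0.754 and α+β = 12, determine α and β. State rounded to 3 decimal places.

α = 8.540, β = 3.460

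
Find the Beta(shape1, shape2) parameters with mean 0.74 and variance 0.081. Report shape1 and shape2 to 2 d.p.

shape1 = 1.02, shape2 = 0.36

Let s = shape1+shape2. The Beta variance is μ(1−μ)/(s+1).
So s+1 = μ(1−μ)/σ² = (0.74×0.26)/0.081 = 0.1924/0.081 = 2.3753, giving s = 1.3753.
Then shape1 = μs = 0.74×1.3753 = 1.02 and shape2 = (1−μ)s = 0.26×1.3753 = 0.36.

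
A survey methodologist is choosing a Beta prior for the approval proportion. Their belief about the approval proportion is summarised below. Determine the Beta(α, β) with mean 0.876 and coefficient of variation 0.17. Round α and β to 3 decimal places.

Var = (CV·μ)² = (0.17×0.876)² = 0.022177.
α+β = μ(1−μ)/Var − 1 = 0.108624/0.022177 − 1 = 3.8980.
Thus α = 0.876·3.8980 = 3.415 and β = 0.124·3.8980 = 0.483.

α = 3.415, β = 0.483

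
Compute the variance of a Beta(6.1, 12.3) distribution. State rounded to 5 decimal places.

μ = 6.1/18.4 = 0.331522; Var = μ(1−μ)/(α+β+1) = 0.2216151/19.4 = 0.01142.

0.01142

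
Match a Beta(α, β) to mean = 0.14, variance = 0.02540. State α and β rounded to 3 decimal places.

α = 0.524, β = 3.217

By moment matching, α+β = μ(1−μ)/σ² − 1 = (0.14·0.86)/0.02540 − 1 = 4.7402 − 1 = 3.7402.
Since α/(α+β) = μ, α = 0.14·3.7402 = 0.524 and β = 0.86·3.7402 = 3.217.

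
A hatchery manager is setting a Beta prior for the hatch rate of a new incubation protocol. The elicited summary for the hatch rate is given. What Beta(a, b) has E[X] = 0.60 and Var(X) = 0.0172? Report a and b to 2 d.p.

a = 7.77, b = 5.18

Write ν = a+b; then a = μν and Var = μ(1−μ)/(ν+1).
ν = μ(1−μ)/Var − 1 = 0.2400/0.0172 − 1 = 12.9535.
a = 0.60·12.9535 = 7.77, b = 0.40·12.9535 = 5.18.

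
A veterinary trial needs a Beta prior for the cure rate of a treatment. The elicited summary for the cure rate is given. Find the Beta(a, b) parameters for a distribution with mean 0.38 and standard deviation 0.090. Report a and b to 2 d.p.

First σ² = 0.008100. Setting a = μn, b = (1−μ)n with n = a+b,
μ(1−μ)/(n+1) = 0.008100 ⇒ n+1 = 0.2356/0.008100 = 29.0864 ⇒ n = 28.0864.
Hence a = 0.38×28.0864 = 10.67, b = 0.62×28.0864 = 17.41.

a = 10.67, b = 17.41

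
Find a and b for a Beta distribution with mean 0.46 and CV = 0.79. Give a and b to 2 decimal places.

a = 0.41, b = 0.48

σ = CV·μ = 0.79×0.46 = 0.36340, so σ² = 0.132060.
s+1 = μ(1−μ)/σ² = 0.2484/0.132060 = 1.8810, so s = a+b = 0.8810.
a = μs = 0.41, b = (1−μ)s = 0.48.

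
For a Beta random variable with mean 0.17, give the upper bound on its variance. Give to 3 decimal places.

Var = μ(1−μ)/(α+β+1), which approaches μ(1−μ) as α+β → 0.
So the supremum is μ(1−μ) = 0.17×0.83 = 0.141.

0.141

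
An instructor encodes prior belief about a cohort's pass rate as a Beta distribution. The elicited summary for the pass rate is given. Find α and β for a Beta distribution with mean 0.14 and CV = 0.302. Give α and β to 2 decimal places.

σ = CV·μ = 0.302×0.14 = 0.04228, so σ² = 0.001788.
s+1 = μ(1−μ)/σ² = 0.1204/0.001788 = 67.3529, so s = α+β = 66.3529.
α = μs = 9.29, β = (1−μ)s = 57.06.

α = 9.29, β = 57.06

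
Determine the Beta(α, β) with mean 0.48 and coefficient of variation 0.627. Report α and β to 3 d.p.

α = 0.843, β = 0.913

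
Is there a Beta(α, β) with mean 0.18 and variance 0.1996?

No

A Beta with mean μ has variance μ(1−μ)/(α+β+1) < μ(1−μ).
Here μ(1−μ) = 0.18×0.82 = 0.1476, and 0.1996 ≥ 0.1476.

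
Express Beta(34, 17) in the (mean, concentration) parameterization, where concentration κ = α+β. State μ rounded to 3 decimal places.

κ = α+β = 34+17 = 51; μ = α/κ = 34/51 = 0.667.

μ = 0.667, κ = 51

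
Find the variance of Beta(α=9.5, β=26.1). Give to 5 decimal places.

0.00535

μ = 9.5/35.6 = 0.266854; Var = μ(1−μ)/(α+β+1) = 0.1956429/36.6 = 0.00535.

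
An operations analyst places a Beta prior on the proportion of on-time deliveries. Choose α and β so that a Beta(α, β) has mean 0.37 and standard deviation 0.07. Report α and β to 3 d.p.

α = 17.231, β = 29.340

σ² = 0.07² = 0.0049.
With s = α+β, Var = μ(1−μ)/(s+1), so s+1 = (0.37×0.63)/0.0049 = 47.5714 and s = 46.5714.
α = μs = 17.231, β = (1−μ)s = 29.340.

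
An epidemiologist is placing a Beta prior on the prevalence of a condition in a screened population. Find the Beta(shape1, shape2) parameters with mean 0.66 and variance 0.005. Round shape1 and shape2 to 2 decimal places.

Let s = shape1+shape2. The Beta variance is μ(1−μ)/(s+1).
So s+1 = μ(1−μ)/σ² = (0.66×0.34)/0.005 = 0.2244/0.005 = 44.8800, giving s = 43.8800.
Then shape1 = μs = 0.66×43.8800 = 28.96 and shape2 = (1−μ)s = 0.34×43.8800 = 14.92.

shape1 = 28.96, shape2 = 14.92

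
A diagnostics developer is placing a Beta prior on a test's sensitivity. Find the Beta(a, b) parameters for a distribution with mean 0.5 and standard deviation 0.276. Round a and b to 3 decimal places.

Variance = 0.276² = 0.076176. The moment-matching identity a+b = μ(1−μ)/Var − 1 gives
a+b = 0.25/0.076176 − 1 = 2.2819, so a = μ·2.2819 = 1.141 and b = (1−μ)·2.2819 = 1.141.

a = 1.141, b = 1.141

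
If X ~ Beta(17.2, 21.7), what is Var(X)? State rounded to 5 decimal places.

0.00618

Var = αβ/[(α+β)²(α+β+1)] = (17.2×21.7)/(38.9²×39.9) = 373.24/60377.079 = 0.00618.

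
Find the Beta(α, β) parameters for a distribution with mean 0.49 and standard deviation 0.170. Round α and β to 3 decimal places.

Variance = 0.170² = 0.028900. The moment-matching identity α+β = μ(1−μ)/Var − 1 gives
α+β = 0.2499/0.028900 − 1 = 7.6471, so α = μ·7.6471 = 3.747 and β = (1−μ)·7.6471 = 3.900.

α = 3.747, β = 3.900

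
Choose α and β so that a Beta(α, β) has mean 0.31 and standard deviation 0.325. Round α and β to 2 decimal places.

Variance = 0.325² = 0.105625. The moment-matching identity α+β = μ(1−μ)/Var − 1 gives
α+β = 0.2139/0.105625 − 1 = 1.0251, so α = μ·1.0251 = 0.32 and β = (1−μ)·1.0251 = 0.71.

α = 0.32, β = 0.71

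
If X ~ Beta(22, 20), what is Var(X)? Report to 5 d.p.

0.00580

Var = αβ/[(α+β)²(α+β+1)] = (22×20)/(42²×43) = 440/75852 = 0.00580.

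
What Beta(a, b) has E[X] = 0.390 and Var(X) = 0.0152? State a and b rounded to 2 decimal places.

a = 5.71, b = 8.94

Write ν = a+b; then a = μν and Var = μ(1−μ)/(ν+1).
ν = μ(1−μ)/Var − 1 = 0.237900/0.0152 − 1 = 14.6513.
a = 0.390·14.6513 = 5.71, b = 0.610·14.6513 = 8.94.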